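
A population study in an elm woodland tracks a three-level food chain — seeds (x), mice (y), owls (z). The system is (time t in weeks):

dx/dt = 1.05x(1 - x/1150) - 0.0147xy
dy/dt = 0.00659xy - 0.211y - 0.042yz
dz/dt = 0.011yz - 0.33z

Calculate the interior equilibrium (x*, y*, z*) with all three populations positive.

From dz/dt = 0: 0.011y* = 0.33, so y* = 30.
From dx/dt = 0: 1.05(1 - x*/1150) = 0.0147·30, giving x* = 1150·(1 - 0.42) = 667.
From dy/dt = 0: 0.00659·667 - 0.211 = 0.042z*, so z* = 4.18/0.042 = 99.6.

x* ≈ 667, y* ≈ 30, z* ≈ 99.6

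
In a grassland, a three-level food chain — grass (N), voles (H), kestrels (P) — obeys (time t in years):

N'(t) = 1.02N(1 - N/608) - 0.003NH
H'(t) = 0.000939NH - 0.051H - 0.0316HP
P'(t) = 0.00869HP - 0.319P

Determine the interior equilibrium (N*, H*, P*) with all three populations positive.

N* ≈ 542, H* ≈ 36.7, P* ≈ 14.5

From dP/dt = 0: 0.00869H* = 0.319, so H* = 36.7.
From dN/dt = 0: 1.02(1 - N*/608) = 0.003·36.7, giving N* = 608·(1 - 0.108) = 542.
From dH/dt = 0: 0.000939·542 - 0.051 = 0.0316P*, so P* = 0.458/0.0316 = 14.5.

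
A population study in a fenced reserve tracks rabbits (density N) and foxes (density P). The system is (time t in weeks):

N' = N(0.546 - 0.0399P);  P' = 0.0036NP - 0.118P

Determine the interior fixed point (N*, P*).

N* ≈ 32.8, P* ≈ 13.7

Set dP/dt = 0 with P > 0: 0.0036N - 0.118 = 0, so N* = 0.118/0.0036 = 32.8.
Set dN/dt = 0 with N > 0: 0.546 - 0.0399P = 0, so P* = 0.546/0.0399 = 13.7.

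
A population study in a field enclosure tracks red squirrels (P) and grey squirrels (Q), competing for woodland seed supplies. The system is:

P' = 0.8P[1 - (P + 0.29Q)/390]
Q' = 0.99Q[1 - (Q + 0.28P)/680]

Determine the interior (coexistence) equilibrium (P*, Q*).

P* ≈ 210, Q* ≈ 621

Setting both brackets to zero gives the nullclines P + 0.29Q = 390 and 0.28P + Q = 680.
Substituting Q = 680 - 0.28P into the first: P(1 - 0.29·0.28) = 390 - 0.29·680.
So P* = 193/0.919 = 210, and then Q* = 680 - 0.28·210 = 621.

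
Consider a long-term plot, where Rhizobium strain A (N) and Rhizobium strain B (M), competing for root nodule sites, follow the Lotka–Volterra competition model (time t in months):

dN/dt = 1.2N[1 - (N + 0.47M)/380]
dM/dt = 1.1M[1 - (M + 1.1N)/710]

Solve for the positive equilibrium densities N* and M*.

Setting both brackets to zero gives the nullclines N + 0.47M = 380 and 1.1N + M = 710.
Substituting M = 710 - 1.1N into the first: N(1 - 0.47·1.1) = 380 - 0.47·710.
So N* = 46.3/0.483 = 95.9, and then M* = 710 - 1.1·95.9 = 605.

N* ≈ 95.9, M* ≈ 605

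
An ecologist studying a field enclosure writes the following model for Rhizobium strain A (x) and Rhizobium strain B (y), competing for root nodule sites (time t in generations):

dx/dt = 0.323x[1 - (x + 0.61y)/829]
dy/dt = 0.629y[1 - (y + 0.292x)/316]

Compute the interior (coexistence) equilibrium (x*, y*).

x* ≈ 774, y* ≈ 90

Setting both brackets to zero gives the nullclines x + 0.61y = 829 and 0.292x + y = 316.
Substituting y = 316 - 0.292x into the first: x(1 - 0.61·0.292) = 829 - 0.61·316.
So x* = 636/0.822 = 774, and then y* = 316 - 0.292·774 = 90.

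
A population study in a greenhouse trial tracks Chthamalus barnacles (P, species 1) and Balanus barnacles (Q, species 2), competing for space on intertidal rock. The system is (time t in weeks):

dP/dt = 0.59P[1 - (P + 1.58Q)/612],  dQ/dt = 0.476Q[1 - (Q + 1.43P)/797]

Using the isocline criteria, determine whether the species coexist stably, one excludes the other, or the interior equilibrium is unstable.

unstable coexistence (outcome depends on initial conditions)

Compare the nullcline intercepts: K1/α12 = 612/1.58 = 387 < K2 = 797; K2/α21 = 797/1.43 = 557 < K1 = 612.
Since both are reversed, neither can invade when rare; the interior point is a saddle.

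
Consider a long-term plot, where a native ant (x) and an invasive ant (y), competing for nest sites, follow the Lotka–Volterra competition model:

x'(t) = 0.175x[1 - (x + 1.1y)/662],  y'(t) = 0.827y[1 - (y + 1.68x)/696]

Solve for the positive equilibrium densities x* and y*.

x* ≈ 122, y* ≈ 491

Setting both brackets to zero gives the nullclines x + 1.1y = 662 and 1.68x + y = 696.
Substituting y = 696 - 1.68x into the first: x(1 - 1.1·1.68) = 662 - 1.1·696.
So x* = -104/-0.848 = 122, and then y* = 696 - 1.68·122 = 491.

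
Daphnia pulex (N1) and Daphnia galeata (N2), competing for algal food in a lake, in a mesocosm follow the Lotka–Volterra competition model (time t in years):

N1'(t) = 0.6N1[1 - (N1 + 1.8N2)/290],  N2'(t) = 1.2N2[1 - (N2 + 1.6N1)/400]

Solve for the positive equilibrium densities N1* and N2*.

N1* ≈ 229, N2* ≈ 34

Setting both brackets to zero gives the nullclines N1 + 1.8N2 = 290 and 1.6N1 + N2 = 400.
Substituting N2 = 400 - 1.6N1 into the first: N1(1 - 1.8·1.6) = 290 - 1.8·400.
So N1* = -430/-1.88 = 229, and then N2* = 400 - 1.6·229 = 34.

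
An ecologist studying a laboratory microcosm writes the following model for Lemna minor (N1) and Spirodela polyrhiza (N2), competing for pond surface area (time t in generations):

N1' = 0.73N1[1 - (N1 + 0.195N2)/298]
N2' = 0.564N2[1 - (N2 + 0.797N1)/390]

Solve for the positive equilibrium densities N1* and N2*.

N1* ≈ 263, N2* ≈ 181

Setting both brackets to zero gives the nullclines N1 + 0.195N2 = 298 and 0.797N1 + N2 = 390.
Substituting N2 = 390 - 0.797N1 into the first: N1(1 - 0.195·0.797) = 298 - 0.195·390.
So N1* = 222/0.845 = 263, and then N2* = 390 - 0.797·263 = 181.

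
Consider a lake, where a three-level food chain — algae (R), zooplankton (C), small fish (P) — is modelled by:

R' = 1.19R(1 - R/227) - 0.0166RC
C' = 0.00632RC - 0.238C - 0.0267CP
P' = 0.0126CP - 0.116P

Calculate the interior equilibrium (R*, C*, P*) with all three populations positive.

From dP/dt = 0: 0.0126C* = 0.116, so C* = 9.21.
From dR/dt = 0: 1.19(1 - R*/227) = 0.0166·9.21, giving R* = 227·(1 - 0.128) = 198.
From dC/dt = 0: 0.00632·198 - 0.238 = 0.0267P*, so P* = 1.01/0.0267 = 37.9.

R* ≈ 198, C* ≈ 9.21, P* ≈ 37.9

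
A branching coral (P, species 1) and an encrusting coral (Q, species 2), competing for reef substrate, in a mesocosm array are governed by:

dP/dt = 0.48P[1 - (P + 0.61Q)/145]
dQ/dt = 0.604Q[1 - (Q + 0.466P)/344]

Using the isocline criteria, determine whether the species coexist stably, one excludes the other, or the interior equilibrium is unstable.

Compare the nullcline intercepts: K1/α12 = 145/0.61 = 238 < K2 = 344; K2/α21 = 344/0.466 = 738 > K1 = 145.
Since the inequalities point opposite ways, species 2 can invade but species 1 cannot.

species 2 excludes species 1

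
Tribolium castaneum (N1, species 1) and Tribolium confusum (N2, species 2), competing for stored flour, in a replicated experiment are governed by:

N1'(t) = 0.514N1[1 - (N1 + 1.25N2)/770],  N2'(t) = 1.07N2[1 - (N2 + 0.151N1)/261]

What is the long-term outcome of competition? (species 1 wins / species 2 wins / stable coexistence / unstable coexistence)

Compare the nullcline intercepts: K1/α12 = 770/1.25 = 616 > K2 = 261; K2/α21 = 261/0.151 = 1730 > K1 = 770.
Since both inequalities hold, each species can invade when rare, so the interior equilibrium is stable.

stable coexistence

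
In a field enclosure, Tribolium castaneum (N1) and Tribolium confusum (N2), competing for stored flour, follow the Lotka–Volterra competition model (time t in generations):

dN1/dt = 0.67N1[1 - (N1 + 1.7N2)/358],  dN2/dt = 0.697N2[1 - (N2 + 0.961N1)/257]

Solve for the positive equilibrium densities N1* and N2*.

N1* ≈ 125, N2* ≈ 137

Setting both brackets to zero gives the nullclines N1 + 1.7N2 = 358 and 0.961N1 + N2 = 257.
Substituting N2 = 257 - 0.961N1 into the first: N1(1 - 1.7·0.961) = 358 - 1.7·257.
So N1* = -78.9/-0.634 = 125, and then N2* = 257 - 0.961·125 = 137.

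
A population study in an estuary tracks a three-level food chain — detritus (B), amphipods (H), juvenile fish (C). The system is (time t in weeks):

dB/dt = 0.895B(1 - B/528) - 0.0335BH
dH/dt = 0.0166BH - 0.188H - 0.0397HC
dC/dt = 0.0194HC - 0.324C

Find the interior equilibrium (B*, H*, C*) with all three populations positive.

B* ≈ 198, H* ≈ 16.7, C* ≈ 78

From dC/dt = 0: 0.0194H* = 0.324, so H* = 16.7.
From dB/dt = 0: 0.895(1 - B*/528) = 0.0335·16.7, giving B* = 528·(1 - 0.625) = 198.
From dH/dt = 0: 0.0166·198 - 0.188 = 0.0397C*, so C* = 3.1/0.0397 = 78.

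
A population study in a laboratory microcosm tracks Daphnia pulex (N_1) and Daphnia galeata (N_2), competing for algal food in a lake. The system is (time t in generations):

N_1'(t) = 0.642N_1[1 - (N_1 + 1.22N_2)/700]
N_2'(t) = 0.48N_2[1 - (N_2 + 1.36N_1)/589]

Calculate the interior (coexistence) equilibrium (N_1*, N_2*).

Setting both brackets to zero gives the nullclines N_1 + 1.22N_2 = 700 and 1.36N_1 + N_2 = 589.
Substituting N_2 = 589 - 1.36N_1 into the first: N_1(1 - 1.22·1.36) = 700 - 1.22·589.
So N_1* = -18.6/-0.659 = 28.2, and then N_2* = 589 - 1.36·28.2 = 551.

N_1* ≈ 28.2, N_2* ≈ 551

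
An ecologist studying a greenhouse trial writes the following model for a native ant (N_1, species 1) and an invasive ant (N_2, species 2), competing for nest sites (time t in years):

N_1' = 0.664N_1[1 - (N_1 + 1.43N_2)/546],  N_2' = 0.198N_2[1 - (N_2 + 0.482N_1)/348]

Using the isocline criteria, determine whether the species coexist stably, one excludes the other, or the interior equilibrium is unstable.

Compare the nullcline intercepts: K1/α12 = 546/1.43 = 382 > K2 = 348; K2/α21 = 348/0.482 = 722 > K1 = 546.
Since both inequalities hold, each species can invade when rare, so the interior equilibrium is stable.

stable coexistence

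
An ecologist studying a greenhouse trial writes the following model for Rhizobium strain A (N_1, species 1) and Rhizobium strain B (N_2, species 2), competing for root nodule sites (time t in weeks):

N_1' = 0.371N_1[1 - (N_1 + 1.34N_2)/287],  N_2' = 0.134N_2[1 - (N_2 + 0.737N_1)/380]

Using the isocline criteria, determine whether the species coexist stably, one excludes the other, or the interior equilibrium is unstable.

species 2 excludes species 1

Compare the nullcline intercepts: K1/α12 = 287/1.34 = 214 < K2 = 380; K2/α21 = 380/0.737 = 516 > K1 = 287.
Since the inequalities point opposite ways, species 2 can invade but species 1 cannot.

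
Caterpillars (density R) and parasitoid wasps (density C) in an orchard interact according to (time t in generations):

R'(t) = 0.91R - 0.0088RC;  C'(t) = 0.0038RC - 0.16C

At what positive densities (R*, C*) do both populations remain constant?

R* ≈ 42.1, C* ≈ 103

Set dC/dt = 0 with C > 0: 0.0038R - 0.16 = 0, so R* = 0.16/0.0038 = 42.1.
Set dR/dt = 0 with R > 0: 0.91 - 0.0088C = 0, so C* = 0.91/0.0088 = 103.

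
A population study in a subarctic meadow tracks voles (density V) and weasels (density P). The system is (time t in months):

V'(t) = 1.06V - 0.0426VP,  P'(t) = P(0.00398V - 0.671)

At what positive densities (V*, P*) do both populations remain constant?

V* ≈ 169, P* ≈ 24.9

Set dP/dt = 0 with P > 0: 0.00398V - 0.671 = 0, so V* = 0.671/0.00398 = 169.
Set dV/dt = 0 with V > 0: 1.06 - 0.0426P = 0, so P* = 1.06/0.0426 = 24.9.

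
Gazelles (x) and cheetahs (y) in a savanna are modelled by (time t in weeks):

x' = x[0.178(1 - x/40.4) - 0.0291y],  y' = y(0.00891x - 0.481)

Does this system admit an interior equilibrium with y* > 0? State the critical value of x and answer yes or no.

The predator equation gives dy/dt > 0 only when x > 0.481/0.00891 = 54.
Without the predator, x → K = 40.4. Since 40.4 < 54, the predator cannot invade.

Threshold x = 54; K < 54, so no, the predator goes extinct.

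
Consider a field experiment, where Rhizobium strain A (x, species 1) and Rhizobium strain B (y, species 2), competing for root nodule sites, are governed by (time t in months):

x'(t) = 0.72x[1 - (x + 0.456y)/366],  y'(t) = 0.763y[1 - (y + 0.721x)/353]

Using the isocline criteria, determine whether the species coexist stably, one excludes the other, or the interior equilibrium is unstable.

stable coexistence

Compare the nullcline intercepts: K1/α12 = 366/0.456 = 803 > K2 = 353; K2/α21 = 353/0.721 = 490 > K1 = 366.
Since both inequalities hold, each species can invade when rare, so the interior equilibrium is stable.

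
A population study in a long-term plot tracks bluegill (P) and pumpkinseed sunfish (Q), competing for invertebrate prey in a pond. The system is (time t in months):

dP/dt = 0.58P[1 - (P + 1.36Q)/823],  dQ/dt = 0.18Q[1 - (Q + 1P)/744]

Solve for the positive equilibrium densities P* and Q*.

P* ≈ 525, Q* ≈ 219

Setting both brackets to zero gives the nullclines P + 1.36Q = 823 and 1P + Q = 744.
Substituting Q = 744 - 1P into the first: P(1 - 1.36·1) = 823 - 1.36·744.
So P* = -189/-0.36 = 525, and then Q* = 744 - 1·525 = 219.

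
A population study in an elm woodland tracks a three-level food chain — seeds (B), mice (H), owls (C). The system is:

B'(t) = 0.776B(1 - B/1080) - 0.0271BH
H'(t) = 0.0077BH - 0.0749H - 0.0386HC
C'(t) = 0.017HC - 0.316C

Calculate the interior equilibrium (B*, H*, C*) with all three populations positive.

B* ≈ 379, H* ≈ 18.6, C* ≈ 73.6

From dC/dt = 0: 0.017H* = 0.316, so H* = 18.6.
From dB/dt = 0: 0.776(1 - B*/1080) = 0.0271·18.6, giving B* = 1080·(1 - 0.649) = 379.
From dH/dt = 0: 0.0077·379 - 0.0749 = 0.0386C*, so C* = 2.84/0.0386 = 73.6.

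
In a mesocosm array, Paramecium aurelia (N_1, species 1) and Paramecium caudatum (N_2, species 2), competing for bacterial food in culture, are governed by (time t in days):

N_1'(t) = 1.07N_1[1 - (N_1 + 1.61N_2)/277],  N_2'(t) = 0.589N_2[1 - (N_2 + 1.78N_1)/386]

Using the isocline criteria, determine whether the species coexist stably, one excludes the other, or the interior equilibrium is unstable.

Compare the nullcline intercepts: K1/α12 = 277/1.61 = 172 < K2 = 386; K2/α21 = 386/1.78 = 217 < K1 = 277.
Since both are reversed, neither can invade when rare; the interior point is a saddle.

unstable coexistence (outcome depends on initial conditions)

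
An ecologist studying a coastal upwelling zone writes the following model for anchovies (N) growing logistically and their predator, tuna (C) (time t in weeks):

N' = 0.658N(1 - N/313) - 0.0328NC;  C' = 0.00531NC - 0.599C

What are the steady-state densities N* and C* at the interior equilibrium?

From dC/dt = 0 with C > 0: 0.00531N* = 0.599, so N* = 113.
Substitute into dN/dt = 0: 0.658(1 - 113/313) = 0.0328C*.
The bracket is 0.64, giving C* = 0.421/0.0328 = 12.8.

N* ≈ 113, C* ≈ 12.8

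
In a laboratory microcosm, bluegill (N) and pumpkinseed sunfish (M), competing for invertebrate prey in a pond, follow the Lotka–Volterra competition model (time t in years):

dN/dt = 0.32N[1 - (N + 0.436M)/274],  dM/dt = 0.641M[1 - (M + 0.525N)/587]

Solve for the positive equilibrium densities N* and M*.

N* ≈ 23.4, M* ≈ 575

Setting both brackets to zero gives the nullclines N + 0.436M = 274 and 0.525N + M = 587.
Substituting M = 587 - 0.525N into the first: N(1 - 0.436·0.525) = 274 - 0.436·587.
So N* = 18.1/0.771 = 23.4, and then M* = 587 - 0.525·23.4 = 575.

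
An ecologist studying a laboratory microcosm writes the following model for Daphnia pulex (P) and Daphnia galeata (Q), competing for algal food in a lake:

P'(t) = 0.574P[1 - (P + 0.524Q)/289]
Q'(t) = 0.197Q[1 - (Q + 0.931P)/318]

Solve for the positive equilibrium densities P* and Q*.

P* ≈ 239, Q* ≈ 95.6

Setting both brackets to zero gives the nullclines P + 0.524Q = 289 and 0.931P + Q = 318.
Substituting Q = 318 - 0.931P into the first: P(1 - 0.524·0.931) = 289 - 0.524·318.
So P* = 122/0.512 = 239, and then Q* = 318 - 0.931·239 = 95.6.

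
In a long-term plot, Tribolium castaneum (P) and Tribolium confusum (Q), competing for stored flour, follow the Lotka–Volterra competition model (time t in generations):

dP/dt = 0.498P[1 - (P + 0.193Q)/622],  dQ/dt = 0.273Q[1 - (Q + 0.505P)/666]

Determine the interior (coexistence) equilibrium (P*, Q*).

P* ≈ 547, Q* ≈ 390

Setting both brackets to zero gives the nullclines P + 0.193Q = 622 and 0.505P + Q = 666.
Substituting Q = 666 - 0.505P into the first: P(1 - 0.193·0.505) = 622 - 0.193·666.
So P* = 493/0.903 = 547, and then Q* = 666 - 0.505·547 = 390.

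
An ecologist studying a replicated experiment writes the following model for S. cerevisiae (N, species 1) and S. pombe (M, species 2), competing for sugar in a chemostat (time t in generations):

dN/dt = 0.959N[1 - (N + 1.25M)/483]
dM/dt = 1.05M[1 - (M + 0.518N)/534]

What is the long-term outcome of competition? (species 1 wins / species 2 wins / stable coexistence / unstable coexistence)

species 2 excludes species 1

Compare the nullcline intercepts: K1/α12 = 483/1.25 = 386 < K2 = 534; K2/α21 = 534/0.518 = 1030 > K1 = 483.
Since the inequalities point opposite ways, species 2 can invade but species 1 cannot.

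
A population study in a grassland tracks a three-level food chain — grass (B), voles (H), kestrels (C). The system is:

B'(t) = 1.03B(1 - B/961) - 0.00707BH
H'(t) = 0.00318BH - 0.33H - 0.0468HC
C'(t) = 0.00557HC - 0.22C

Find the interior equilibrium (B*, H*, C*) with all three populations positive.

From dC/dt = 0: 0.00557H* = 0.22, so H* = 39.5.
From dB/dt = 0: 1.03(1 - B*/961) = 0.00707·39.5, giving B* = 961·(1 - 0.271) = 700.
From dH/dt = 0: 0.00318·700 - 0.33 = 0.0468C*, so C* = 1.9/0.0468 = 40.5.

B* ≈ 700, H* ≈ 39.5, C* ≈ 40.5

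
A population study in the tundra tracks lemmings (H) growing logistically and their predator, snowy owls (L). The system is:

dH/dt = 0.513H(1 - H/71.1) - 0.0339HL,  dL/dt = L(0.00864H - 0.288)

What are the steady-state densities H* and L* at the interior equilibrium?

H* ≈ 33.3, L* ≈ 8.04

From dL/dt = 0 with L > 0: 0.00864H* = 0.288, so H* = 33.3.
Substitute into dH/dt = 0: 0.513(1 - 33.3/71.1) = 0.0339L*.
The bracket is 0.531, giving L* = 0.272/0.0339 = 8.04.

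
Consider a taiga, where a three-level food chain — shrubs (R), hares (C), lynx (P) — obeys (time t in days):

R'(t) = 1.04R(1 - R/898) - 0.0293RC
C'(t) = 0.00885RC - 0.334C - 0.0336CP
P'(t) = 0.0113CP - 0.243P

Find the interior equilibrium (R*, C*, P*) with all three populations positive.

R* ≈ 354, C* ≈ 21.5, P* ≈ 83.3

From dP/dt = 0: 0.0113C* = 0.243, so C* = 21.5.
From dR/dt = 0: 1.04(1 - R*/898) = 0.0293·21.5, giving R* = 898·(1 - 0.606) = 354.
From dC/dt = 0: 0.00885·354 - 0.334 = 0.0336P*, so P* = 2.8/0.0336 = 83.3.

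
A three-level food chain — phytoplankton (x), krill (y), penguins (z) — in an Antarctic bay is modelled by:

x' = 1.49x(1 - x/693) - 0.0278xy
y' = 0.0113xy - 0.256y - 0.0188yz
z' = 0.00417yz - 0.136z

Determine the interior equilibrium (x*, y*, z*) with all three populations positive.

From dz/dt = 0: 0.00417y* = 0.136, so y* = 32.6.
From dx/dt = 0: 1.49(1 - x*/693) = 0.0278·32.6, giving x* = 693·(1 - 0.609) = 271.
From dy/dt = 0: 0.0113·271 - 0.256 = 0.0188z*, so z* = 2.81/0.0188 = 149.

x* ≈ 271, y* ≈ 32.6, z* ≈ 149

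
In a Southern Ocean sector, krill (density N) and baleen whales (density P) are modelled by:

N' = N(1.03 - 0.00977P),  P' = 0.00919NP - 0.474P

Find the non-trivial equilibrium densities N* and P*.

Set dP/dt = 0 with P > 0: 0.00919N - 0.474 = 0, so N* = 0.474/0.00919 = 51.6.
Set dN/dt = 0 with N > 0: 1.03 - 0.00977P = 0, so P* = 1.03/0.00977 = 105.

N* ≈ 51.6, P* ≈ 105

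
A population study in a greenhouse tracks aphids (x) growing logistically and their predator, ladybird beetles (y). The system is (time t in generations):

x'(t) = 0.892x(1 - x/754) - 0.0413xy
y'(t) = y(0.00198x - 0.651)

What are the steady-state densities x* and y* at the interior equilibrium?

x* ≈ 329, y* ≈ 12.2

From dy/dt = 0 with y > 0: 0.00198x* = 0.651, so x* = 329.
Substitute into dx/dt = 0: 0.892(1 - 329/754) = 0.0413y*.
The bracket is 0.564, giving y* = 0.503/0.0413 = 12.2.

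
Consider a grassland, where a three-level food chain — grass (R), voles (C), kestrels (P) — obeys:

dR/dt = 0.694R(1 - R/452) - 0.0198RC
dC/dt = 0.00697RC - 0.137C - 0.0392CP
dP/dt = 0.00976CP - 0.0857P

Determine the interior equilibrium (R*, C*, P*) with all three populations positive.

R* ≈ 339, C* ≈ 8.78, P* ≈ 56.7

From dP/dt = 0: 0.00976C* = 0.0857, so C* = 8.78.
From dR/dt = 0: 0.694(1 - R*/452) = 0.0198·8.78, giving R* = 452·(1 - 0.251) = 339.
From dC/dt = 0: 0.00697·339 - 0.137 = 0.0392P*, so P* = 2.22/0.0392 = 56.7.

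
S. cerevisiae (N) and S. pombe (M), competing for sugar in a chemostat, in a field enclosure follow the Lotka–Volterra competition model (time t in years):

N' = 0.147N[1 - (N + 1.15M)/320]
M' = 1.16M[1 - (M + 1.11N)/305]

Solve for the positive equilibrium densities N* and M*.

Setting both brackets to zero gives the nullclines N + 1.15M = 320 and 1.11N + M = 305.
Substituting M = 305 - 1.11N into the first: N(1 - 1.15·1.11) = 320 - 1.15·305.
So N* = -30.8/-0.276 = 111, and then M* = 305 - 1.11·111 = 182.

N* ≈ 111, M* ≈ 182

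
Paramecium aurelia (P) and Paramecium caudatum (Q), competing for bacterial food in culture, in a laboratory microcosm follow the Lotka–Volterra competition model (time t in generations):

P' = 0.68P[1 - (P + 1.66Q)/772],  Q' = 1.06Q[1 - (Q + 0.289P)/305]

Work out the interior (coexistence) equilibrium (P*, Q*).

Setting both brackets to zero gives the nullclines P + 1.66Q = 772 and 0.289P + Q = 305.
Substituting Q = 305 - 0.289P into the first: P(1 - 1.66·0.289) = 772 - 1.66·305.
So P* = 266/0.52 = 511, and then Q* = 305 - 0.289·511 = 157.

P* ≈ 511, Q* ≈ 157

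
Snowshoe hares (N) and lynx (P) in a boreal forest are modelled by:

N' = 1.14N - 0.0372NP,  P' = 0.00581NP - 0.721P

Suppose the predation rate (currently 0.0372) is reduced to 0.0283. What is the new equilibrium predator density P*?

P* ≈ 40.3

At the interior fixed point, setting dN/dt = 0 with N > 0 fixes P* = (prey growth rate)/(NP coefficient) — independent of the other coefficients.
With the change, P* = 1.14/0.0283 = 40.3; it rises from 30.6.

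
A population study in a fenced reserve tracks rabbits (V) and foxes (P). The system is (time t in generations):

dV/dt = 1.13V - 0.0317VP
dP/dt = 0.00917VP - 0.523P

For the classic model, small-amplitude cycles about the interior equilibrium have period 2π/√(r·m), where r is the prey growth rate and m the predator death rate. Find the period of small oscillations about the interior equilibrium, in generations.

Here r = 1.13 and m = 0.523, so r·m = 0.591.
ω = √0.591 = 0.769 per generation, hence T = 2π/ω ≈ 8.17 generations.

T ≈ 8.17 generations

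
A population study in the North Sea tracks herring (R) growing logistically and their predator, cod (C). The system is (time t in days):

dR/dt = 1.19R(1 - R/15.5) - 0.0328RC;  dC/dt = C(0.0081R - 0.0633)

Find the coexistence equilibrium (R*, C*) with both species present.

From dC/dt = 0 with C > 0: 0.0081R* = 0.0633, so R* = 7.81.
Substitute into dR/dt = 0: 1.19(1 - 7.81/15.5) = 0.0328C*.
The bracket is 0.496, giving C* = 0.59/0.0328 = 18.

R* ≈ 7.81, C* ≈ 18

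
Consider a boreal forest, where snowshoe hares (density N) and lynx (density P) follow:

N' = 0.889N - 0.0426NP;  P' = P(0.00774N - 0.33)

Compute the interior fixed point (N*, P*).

N* ≈ 42.6, P* ≈ 20.9

Set dP/dt = 0 with P > 0: 0.00774N - 0.33 = 0, so N* = 0.33/0.00774 = 42.6.
Set dN/dt = 0 with N > 0: 0.889 - 0.0426P = 0, so P* = 0.889/0.0426 = 20.9.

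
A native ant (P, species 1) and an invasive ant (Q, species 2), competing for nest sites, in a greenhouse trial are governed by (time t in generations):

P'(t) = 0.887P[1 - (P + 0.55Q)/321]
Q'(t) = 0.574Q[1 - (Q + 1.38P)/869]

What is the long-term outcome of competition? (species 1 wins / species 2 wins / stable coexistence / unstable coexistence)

Compare the nullcline intercepts: K1/α12 = 321/0.55 = 584 < K2 = 869; K2/α21 = 869/1.38 = 630 > K1 = 321.
Since the inequalities point opposite ways, species 2 can invade but species 1 cannot.

species 2 excludes species 1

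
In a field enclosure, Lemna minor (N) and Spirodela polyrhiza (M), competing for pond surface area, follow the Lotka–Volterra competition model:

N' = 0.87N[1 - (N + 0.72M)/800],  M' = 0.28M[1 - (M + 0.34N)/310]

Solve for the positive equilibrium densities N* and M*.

N* ≈ 764, M* ≈ 50.3

Setting both brackets to zero gives the nullclines N + 0.72M = 800 and 0.34N + M = 310.
Substituting M = 310 - 0.34N into the first: N(1 - 0.72·0.34) = 800 - 0.72·310.
So N* = 577/0.755 = 764, and then M* = 310 - 0.34·764 = 50.3.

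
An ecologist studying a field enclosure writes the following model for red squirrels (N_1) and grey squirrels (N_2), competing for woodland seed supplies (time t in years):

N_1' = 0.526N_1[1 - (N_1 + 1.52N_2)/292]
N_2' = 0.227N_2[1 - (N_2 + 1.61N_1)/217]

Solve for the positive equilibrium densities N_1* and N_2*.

N_1* ≈ 26.1, N_2* ≈ 175

Setting both brackets to zero gives the nullclines N_1 + 1.52N_2 = 292 and 1.61N_1 + N_2 = 217.
Substituting N_2 = 217 - 1.61N_1 into the first: N_1(1 - 1.52·1.61) = 292 - 1.52·217.
So N_1* = -37.8/-1.45 = 26.1, and then N_2* = 217 - 1.61·26.1 = 175.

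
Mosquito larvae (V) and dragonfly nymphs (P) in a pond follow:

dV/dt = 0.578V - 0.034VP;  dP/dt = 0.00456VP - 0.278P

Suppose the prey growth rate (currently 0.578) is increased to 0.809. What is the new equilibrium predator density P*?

P* ≈ 23.8

At the interior fixed point, setting dV/dt = 0 with V > 0 fixes P* = (prey growth rate)/(VP coefficient) — independent of the other coefficients.
With the change, P* = 0.809/0.034 = 23.8; it rises from 17.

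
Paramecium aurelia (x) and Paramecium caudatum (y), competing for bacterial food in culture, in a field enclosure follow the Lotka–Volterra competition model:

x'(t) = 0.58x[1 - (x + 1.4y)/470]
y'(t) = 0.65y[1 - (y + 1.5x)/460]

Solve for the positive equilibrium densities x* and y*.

Setting both brackets to zero gives the nullclines x + 1.4y = 470 and 1.5x + y = 460.
Substituting y = 460 - 1.5x into the first: x(1 - 1.4·1.5) = 470 - 1.4·460.
So x* = -174/-1.1 = 158, and then y* = 460 - 1.5·158 = 223.

x* ≈ 158, y* ≈ 223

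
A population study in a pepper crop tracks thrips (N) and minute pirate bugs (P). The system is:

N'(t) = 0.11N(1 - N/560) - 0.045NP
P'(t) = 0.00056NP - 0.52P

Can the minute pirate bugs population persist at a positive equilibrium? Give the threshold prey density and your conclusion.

Threshold N = 929; K < 929, so no, the predator goes extinct.

The predator equation gives dP/dt > 0 only when N > 0.52/0.00056 = 929.
Without the predator, N → K = 560. Since 560 < 929, the predator cannot invade.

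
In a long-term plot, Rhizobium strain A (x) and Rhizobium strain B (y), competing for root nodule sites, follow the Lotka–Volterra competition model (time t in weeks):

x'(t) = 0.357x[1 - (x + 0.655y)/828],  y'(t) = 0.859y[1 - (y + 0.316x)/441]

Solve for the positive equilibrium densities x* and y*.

Setting both brackets to zero gives the nullclines x + 0.655y = 828 and 0.316x + y = 441.
Substituting y = 441 - 0.316x into the first: x(1 - 0.655·0.316) = 828 - 0.655·441.
So x* = 539/0.793 = 680, and then y* = 441 - 0.316·680 = 226.

x* ≈ 680, y* ≈ 226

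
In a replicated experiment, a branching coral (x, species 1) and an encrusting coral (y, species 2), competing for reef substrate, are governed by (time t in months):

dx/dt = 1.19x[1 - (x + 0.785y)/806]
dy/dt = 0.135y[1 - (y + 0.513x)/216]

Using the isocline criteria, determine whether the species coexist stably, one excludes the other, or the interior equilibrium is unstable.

Compare the nullcline intercepts: K1/α12 = 806/0.785 = 1030 > K2 = 216; K2/α21 = 216/0.513 = 421 < K1 = 806.
Since the inequalities point opposite ways, species 1 can invade but species 2 cannot.

species 1 excludes species 2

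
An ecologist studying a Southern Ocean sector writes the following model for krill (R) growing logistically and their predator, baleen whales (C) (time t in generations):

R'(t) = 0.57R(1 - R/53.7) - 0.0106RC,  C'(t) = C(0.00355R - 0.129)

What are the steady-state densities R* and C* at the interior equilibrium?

R* ≈ 36.3, C* ≈ 17.4

From dC/dt = 0 with C > 0: 0.00355R* = 0.129, so R* = 36.3.
Substitute into dR/dt = 0: 0.57(1 - 36.3/53.7) = 0.0106C*.
The bracket is 0.323, giving C* = 0.184/0.0106 = 17.4.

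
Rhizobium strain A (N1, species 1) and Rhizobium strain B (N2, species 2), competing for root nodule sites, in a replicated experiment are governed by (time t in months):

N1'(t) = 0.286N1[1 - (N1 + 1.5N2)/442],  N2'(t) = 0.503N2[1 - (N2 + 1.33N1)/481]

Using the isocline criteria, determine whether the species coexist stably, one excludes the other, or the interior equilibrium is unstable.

Compare the nullcline intercepts: K1/α12 = 442/1.5 = 295 < K2 = 481; K2/α21 = 481/1.33 = 362 < K1 = 442.
Since both are reversed, neither can invade when rare; the interior point is a saddle.

unstable coexistence (outcome depends on initial conditions)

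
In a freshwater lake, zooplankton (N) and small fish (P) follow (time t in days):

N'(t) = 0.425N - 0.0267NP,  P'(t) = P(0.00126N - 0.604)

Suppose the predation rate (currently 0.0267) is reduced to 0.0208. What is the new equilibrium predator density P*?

P* ≈ 20.4

At the interior fixed point, setting dN/dt = 0 with N > 0 fixes P* = (prey growth rate)/(NP coefficient) — independent of the other coefficients.
With the change, P* = 0.425/0.0208 = 20.4; it rises from 15.9.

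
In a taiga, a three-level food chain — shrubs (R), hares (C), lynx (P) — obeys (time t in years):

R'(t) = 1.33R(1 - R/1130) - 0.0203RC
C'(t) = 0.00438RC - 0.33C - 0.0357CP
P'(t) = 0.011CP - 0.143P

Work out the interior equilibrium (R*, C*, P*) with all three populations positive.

From dP/dt = 0: 0.011C* = 0.143, so C* = 13.
From dR/dt = 0: 1.33(1 - R*/1130) = 0.0203·13, giving R* = 1130·(1 - 0.198) = 906.
From dC/dt = 0: 0.00438·906 - 0.33 = 0.0357P*, so P* = 3.64/0.0357 = 102.

R* ≈ 906, C* ≈ 13, P* ≈ 102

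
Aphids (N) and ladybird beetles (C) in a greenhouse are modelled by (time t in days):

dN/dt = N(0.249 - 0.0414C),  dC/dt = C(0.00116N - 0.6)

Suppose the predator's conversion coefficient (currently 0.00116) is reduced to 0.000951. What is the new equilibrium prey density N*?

N* ≈ 631

At the interior fixed point, setting dC/dt = 0 with C > 0 fixes N* = (predator death rate)/(NC coefficient) — independent of the other coefficients.
With the change, N* = 0.6/0.000951 = 631; it rises from 517.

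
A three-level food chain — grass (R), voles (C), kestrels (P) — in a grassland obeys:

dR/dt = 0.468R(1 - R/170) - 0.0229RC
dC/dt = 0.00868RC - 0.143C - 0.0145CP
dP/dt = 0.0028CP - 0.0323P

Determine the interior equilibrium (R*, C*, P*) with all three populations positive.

From dP/dt = 0: 0.0028C* = 0.0323, so C* = 11.5.
From dR/dt = 0: 0.468(1 - R*/170) = 0.0229·11.5, giving R* = 170·(1 - 0.564) = 74.
From dC/dt = 0: 0.00868·74 - 0.143 = 0.0145P*, so P* = 0.5/0.0145 = 34.5.

R* ≈ 74, C* ≈ 11.5, P* ≈ 34.5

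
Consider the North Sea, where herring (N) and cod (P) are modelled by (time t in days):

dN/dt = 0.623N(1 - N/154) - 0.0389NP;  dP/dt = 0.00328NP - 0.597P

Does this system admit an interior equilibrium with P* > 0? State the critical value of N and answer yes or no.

Threshold N = 182; K < 182, so no, the predator goes extinct.

The predator equation gives dP/dt > 0 only when N > 0.597/0.00328 = 182.
Without the predator, N → K = 154. Since 154 < 182, the predator cannot invade.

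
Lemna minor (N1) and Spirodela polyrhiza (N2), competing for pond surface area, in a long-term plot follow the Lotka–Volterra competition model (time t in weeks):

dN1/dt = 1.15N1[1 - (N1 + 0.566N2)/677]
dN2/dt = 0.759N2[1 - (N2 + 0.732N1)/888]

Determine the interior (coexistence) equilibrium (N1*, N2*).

N1* ≈ 298, N2* ≈ 670

Setting both brackets to zero gives the nullclines N1 + 0.566N2 = 677 and 0.732N1 + N2 = 888.
Substituting N2 = 888 - 0.732N1 into the first: N1(1 - 0.566·0.732) = 677 - 0.566·888.
So N1* = 174/0.586 = 298, and then N2* = 888 - 0.732·298 = 670.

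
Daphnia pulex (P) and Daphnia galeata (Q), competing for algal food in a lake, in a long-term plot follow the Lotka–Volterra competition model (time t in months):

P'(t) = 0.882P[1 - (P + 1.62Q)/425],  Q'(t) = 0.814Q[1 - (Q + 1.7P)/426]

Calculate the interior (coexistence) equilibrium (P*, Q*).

P* ≈ 151, Q* ≈ 169

Setting both brackets to zero gives the nullclines P + 1.62Q = 425 and 1.7P + Q = 426.
Substituting Q = 426 - 1.7P into the first: P(1 - 1.62·1.7) = 425 - 1.62·426.
So P* = -265/-1.75 = 151, and then Q* = 426 - 1.7·151 = 169.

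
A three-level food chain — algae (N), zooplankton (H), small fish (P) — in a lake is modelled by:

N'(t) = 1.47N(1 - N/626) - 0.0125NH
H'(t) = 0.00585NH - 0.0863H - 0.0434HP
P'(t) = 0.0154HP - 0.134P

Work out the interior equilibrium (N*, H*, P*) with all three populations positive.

N* ≈ 580, H* ≈ 8.7, P* ≈ 76.1

From dP/dt = 0: 0.0154H* = 0.134, so H* = 8.7.
From dN/dt = 0: 1.47(1 - N*/626) = 0.0125·8.7, giving N* = 626·(1 - 0.074) = 580.
From dH/dt = 0: 0.00585·580 - 0.0863 = 0.0434P*, so P* = 3.3/0.0434 = 76.1.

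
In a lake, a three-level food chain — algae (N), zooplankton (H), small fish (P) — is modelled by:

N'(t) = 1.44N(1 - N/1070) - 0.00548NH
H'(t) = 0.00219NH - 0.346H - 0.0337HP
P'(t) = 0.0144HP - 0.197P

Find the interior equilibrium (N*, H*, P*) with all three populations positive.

From dP/dt = 0: 0.0144H* = 0.197, so H* = 13.7.
From dN/dt = 0: 1.44(1 - N*/1070) = 0.00548·13.7, giving N* = 1070·(1 - 0.0521) = 1010.
From dH/dt = 0: 0.00219·1010 - 0.346 = 0.0337P*, so P* = 1.88/0.0337 = 55.6.

N* ≈ 1010, H* ≈ 13.7, P* ≈ 55.6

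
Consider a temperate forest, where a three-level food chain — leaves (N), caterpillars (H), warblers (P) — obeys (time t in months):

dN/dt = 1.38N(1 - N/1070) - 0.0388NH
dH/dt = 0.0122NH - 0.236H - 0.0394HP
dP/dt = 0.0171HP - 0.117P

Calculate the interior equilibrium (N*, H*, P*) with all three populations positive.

N* ≈ 864, H* ≈ 6.84, P* ≈ 262

From dP/dt = 0: 0.0171H* = 0.117, so H* = 6.84.
From dN/dt = 0: 1.38(1 - N*/1070) = 0.0388·6.84, giving N* = 1070·(1 - 0.192) = 864.
From dH/dt = 0: 0.0122·864 - 0.236 = 0.0394P*, so P* = 10.3/0.0394 = 262.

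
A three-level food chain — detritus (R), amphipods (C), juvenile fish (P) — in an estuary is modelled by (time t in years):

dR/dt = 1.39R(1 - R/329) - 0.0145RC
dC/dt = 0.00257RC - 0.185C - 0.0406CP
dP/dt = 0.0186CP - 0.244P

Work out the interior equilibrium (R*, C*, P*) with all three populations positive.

R* ≈ 284, C* ≈ 13.1, P* ≈ 13.4

From dP/dt = 0: 0.0186C* = 0.244, so C* = 13.1.
From dR/dt = 0: 1.39(1 - R*/329) = 0.0145·13.1, giving R* = 329·(1 - 0.137) = 284.
From dC/dt = 0: 0.00257·284 - 0.185 = 0.0406P*, so P* = 0.545/0.0406 = 13.4.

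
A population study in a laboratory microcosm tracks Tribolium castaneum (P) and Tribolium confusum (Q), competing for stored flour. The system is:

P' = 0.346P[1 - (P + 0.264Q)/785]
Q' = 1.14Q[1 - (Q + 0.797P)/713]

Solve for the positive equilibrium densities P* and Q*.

P* ≈ 756, Q* ≈ 111

Setting both brackets to zero gives the nullclines P + 0.264Q = 785 and 0.797P + Q = 713.
Substituting Q = 713 - 0.797P into the first: P(1 - 0.264·0.797) = 785 - 0.264·713.
So P* = 597/0.79 = 756, and then Q* = 713 - 0.797·756 = 111.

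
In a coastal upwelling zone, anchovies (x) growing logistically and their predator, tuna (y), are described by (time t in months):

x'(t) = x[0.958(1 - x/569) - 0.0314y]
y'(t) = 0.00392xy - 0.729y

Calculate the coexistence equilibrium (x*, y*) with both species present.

x* ≈ 186, y* ≈ 20.5

From dy/dt = 0 with y > 0: 0.00392x* = 0.729, so x* = 186.
Substitute into dx/dt = 0: 0.958(1 - 186/569) = 0.0314y*.
The bracket is 0.673, giving y* = 0.645/0.0314 = 20.5.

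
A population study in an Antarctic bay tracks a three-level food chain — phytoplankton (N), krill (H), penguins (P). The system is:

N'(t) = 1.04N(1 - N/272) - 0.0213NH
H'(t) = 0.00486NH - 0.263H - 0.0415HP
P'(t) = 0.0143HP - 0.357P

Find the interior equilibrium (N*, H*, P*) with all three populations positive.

From dP/dt = 0: 0.0143H* = 0.357, so H* = 25.
From dN/dt = 0: 1.04(1 - N*/272) = 0.0213·25, giving N* = 272·(1 - 0.511) = 133.
From dH/dt = 0: 0.00486·133 - 0.263 = 0.0415P*, so P* = 0.383/0.0415 = 9.23.

N* ≈ 133, H* ≈ 25, P* ≈ 9.23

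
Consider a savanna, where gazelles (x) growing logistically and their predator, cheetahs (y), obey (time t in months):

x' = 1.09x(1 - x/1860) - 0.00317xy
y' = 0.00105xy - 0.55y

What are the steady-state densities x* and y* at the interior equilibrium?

From dy/dt = 0 with y > 0: 0.00105x* = 0.55, so x* = 524.
Substitute into dx/dt = 0: 1.09(1 - 524/1860) = 0.00317y*.
The bracket is 0.718, giving y* = 0.783/0.00317 = 247.

x* ≈ 524, y* ≈ 247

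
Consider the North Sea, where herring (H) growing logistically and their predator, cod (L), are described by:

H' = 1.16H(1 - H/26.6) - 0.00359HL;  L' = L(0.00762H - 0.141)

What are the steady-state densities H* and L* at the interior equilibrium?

H* ≈ 18.5, L* ≈ 98.3

From dL/dt = 0 with L > 0: 0.00762H* = 0.141, so H* = 18.5.
Substitute into dH/dt = 0: 1.16(1 - 18.5/26.6) = 0.00359L*.
The bracket is 0.304, giving L* = 0.353/0.00359 = 98.3.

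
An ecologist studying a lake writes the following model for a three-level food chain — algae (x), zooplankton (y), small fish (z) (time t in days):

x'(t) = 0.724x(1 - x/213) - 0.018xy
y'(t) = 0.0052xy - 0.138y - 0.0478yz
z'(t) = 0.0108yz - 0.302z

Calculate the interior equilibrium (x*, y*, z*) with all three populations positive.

From dz/dt = 0: 0.0108y* = 0.302, so y* = 28.
From dx/dt = 0: 0.724(1 - x*/213) = 0.018·28, giving x* = 213·(1 - 0.695) = 64.9.
From dy/dt = 0: 0.0052·64.9 - 0.138 = 0.0478z*, so z* = 0.2/0.0478 = 4.18.

x* ≈ 64.9, y* ≈ 28, z* ≈ 4.18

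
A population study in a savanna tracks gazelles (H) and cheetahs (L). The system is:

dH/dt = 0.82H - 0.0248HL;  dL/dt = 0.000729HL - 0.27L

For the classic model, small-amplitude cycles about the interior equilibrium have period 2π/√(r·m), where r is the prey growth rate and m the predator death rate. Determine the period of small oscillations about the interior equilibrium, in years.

T ≈ 13.4 years

Here r = 0.82 and m = 0.27, so r·m = 0.221.
ω = √0.221 = 0.471 per year, hence T = 2π/ω ≈ 13.4 years.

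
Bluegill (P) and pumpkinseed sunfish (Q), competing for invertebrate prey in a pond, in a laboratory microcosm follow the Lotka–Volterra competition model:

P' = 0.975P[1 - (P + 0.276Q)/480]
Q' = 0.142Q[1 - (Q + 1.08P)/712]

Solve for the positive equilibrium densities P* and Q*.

Setting both brackets to zero gives the nullclines P + 0.276Q = 480 and 1.08P + Q = 712.
Substituting Q = 712 - 1.08P into the first: P(1 - 0.276·1.08) = 480 - 0.276·712.
So P* = 283/0.702 = 404, and then Q* = 712 - 1.08·404 = 276.

P* ≈ 404, Q* ≈ 276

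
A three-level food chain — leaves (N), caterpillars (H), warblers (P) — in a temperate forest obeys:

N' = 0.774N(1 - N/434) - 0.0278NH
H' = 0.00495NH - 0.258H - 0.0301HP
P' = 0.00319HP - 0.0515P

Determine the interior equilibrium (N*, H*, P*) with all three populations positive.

From dP/dt = 0: 0.00319H* = 0.0515, so H* = 16.1.
From dN/dt = 0: 0.774(1 - N*/434) = 0.0278·16.1, giving N* = 434·(1 - 0.58) = 182.
From dH/dt = 0: 0.00495·182 - 0.258 = 0.0301P*, so P* = 0.645/0.0301 = 21.4.

N* ≈ 182, H* ≈ 16.1, P* ≈ 21.4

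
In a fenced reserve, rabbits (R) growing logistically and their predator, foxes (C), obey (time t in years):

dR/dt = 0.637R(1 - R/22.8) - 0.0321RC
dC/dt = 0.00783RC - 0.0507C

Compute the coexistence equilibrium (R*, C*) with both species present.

From dC/dt = 0 with C > 0: 0.00783R* = 0.0507, so R* = 6.48.
Substitute into dR/dt = 0: 0.637(1 - 6.48/22.8) = 0.0321C*.
The bracket is 0.716, giving C* = 0.456/0.0321 = 14.2.

R* ≈ 6.48, C* ≈ 14.2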